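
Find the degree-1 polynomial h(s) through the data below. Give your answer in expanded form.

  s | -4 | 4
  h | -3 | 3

L_0(s) = (s - 4) / [-8] = -(1/8)s + 1/2
L_1(s) = (s + 4) / [8] = (1/8)s + 1/2
h(s) = (-3)·L_0 + 3·L_1
  (-3)·L_0(s) = (3/8)s - 3/2
  3·L_1(s) = (3/8)s + 3/2
Adding term by term: (3/4)s

h(s) = (3/4)s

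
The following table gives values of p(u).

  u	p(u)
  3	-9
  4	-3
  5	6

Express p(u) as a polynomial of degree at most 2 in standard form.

Build the Lagrange basis polynomials:
L_0(u) = (u - 4)(u - 5) / [2] = (1/2)u^2 - (9/2)u + 10
L_1(u) = (u - 3)(u - 5) / [-1] = -u^2 + 8u - 15
L_2(u) = (u - 3)(u - 4) / [2] = (1/2)u^2 - (7/2)u + 6
p(u) = (-9)·L_0 + (-3)·L_1 + 6·L_2
  (-9)·L_0(u) = -(9/2)u^2 + (81/2)u - 90
  (-3)·L_1(u) = 3u^2 - 24u + 45
  6·L_2(u) = 3u^2 - 21u + 36
Adding term by term: (3/2)u^2 - (9/2)u - 9

p(u) = (3/2)u^2 - (9/2)u - 9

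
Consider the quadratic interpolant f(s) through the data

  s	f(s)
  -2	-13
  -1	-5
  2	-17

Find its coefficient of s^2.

The leading coefficient equals the top divided difference f[-2,-1,2].
f[-2,-1] = (-5 - (-13)) / (-1 - (-2)) = 8
f[-1,2] = (-17 - (-5)) / (2 - (-1)) = -4
f[-2,-1,2] = (-4 - 8) / (2 - (-2)) = -3

-3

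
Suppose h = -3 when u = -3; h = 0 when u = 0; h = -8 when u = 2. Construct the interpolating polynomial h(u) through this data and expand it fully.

L_0(u) = u(u - 2) / [15] = (1/15)u^2 - (2/15)u
L_1(u) = (u + 3)(u - 2) / [-6] = -(1/6)u^2 - (1/6)u + 1
L_2(u) = (u + 3)u / [10] = (1/10)u^2 + (3/10)u
h(u) = (-3)·L_0 + 0·L_1 + (-8)·L_2
  (-3)·L_0(u) = -(1/5)u^2 + (2/5)u
  0·L_1(u) = 0
  (-8)·L_2(u) = -(4/5)u^2 - (12/5)u
Adding term by term: -u^2 - 2u

h(u) = -u^2 - 2u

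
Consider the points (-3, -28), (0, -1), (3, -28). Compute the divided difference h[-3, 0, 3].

-3

h[-3,0] = (-1 - (-28)) / (0 - (-3)) = 9
h[0,3] = (-28 - (-1)) / (3 - 0) = -9
h[-3,0,3] = (-9 - 9) / (3 - (-3)) = -3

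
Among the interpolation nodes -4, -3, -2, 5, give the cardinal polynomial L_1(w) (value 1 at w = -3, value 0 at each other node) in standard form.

L_1(w) = (1/8)w^3 + (1/8)w^2 - (11/4)w - 5

L_1(w) = (w + 4)(w + 2)(w - 5) / [(1)·(-1)·(-8)]
       = (w^3 + w^2 - 22w - 40) / (8)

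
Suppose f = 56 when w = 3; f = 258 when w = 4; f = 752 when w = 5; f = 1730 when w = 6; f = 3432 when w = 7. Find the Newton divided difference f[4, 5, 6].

242

f[4,5] = (752 - 258) / (5 - 4) = 494
f[5,6] = (1730 - 752) / (6 - 5) = 978
f[4,5,6] = (978 - 494) / (6 - 4) = 242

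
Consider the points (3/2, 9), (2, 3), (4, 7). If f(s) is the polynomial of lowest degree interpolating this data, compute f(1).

89/5

Evaluate each Lagrange basis at s = 1:
L_0(1) = (-1)·(-3)/[(-1/2)·(-5/2)] = 12/5
L_1(1) = (-1/2)·(-3)/[(1/2)·(-2)] = -3/2
L_2(1) = (-1/2)·(-1)/[(5/2)·(2)] = 1/10
Sum: 9·(12/5) + 3·(-3/2) + 7·(1/10) = 89/5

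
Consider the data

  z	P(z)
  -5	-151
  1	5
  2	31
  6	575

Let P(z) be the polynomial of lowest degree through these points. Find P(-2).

L_0(-2) = (-3)·(-4)·(-8)/[(-6)·(-7)·(-11)] = 16/77
L_1(-2) = (3)·(-4)·(-8)/[(6)·(-1)·(-5)] = 16/5
L_2(-2) = (3)·(-3)·(-8)/[(7)·(1)·(-4)] = -18/7
L_3(-2) = (3)·(-3)·(-4)/[(11)·(5)·(4)] = 9/55
Sum: (-151)·(16/77) + 5·(16/5) + 31·(-18/7) + 575·(9/55) = -1

-1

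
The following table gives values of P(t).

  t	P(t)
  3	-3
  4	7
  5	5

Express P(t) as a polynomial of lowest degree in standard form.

P(t) = -6t^2 + 52t - 105

Newton's divided differences:
P[3,4] = (7 - (-3)) / (4 - 3) = 10
P[4,5] = (5 - 7) / (5 - 4) = -2
P[3,4,5] = (-2 - 10) / (5 - 3) = -6
P(t) = -3 + 10·(t - 3) + (-6)·(t - 3)(t - 4)
Expanding: P(t) = -6t^2 + 52t - 105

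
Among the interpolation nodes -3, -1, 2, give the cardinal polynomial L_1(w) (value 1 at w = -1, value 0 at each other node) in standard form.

L_1(w) = -(1/6)w^2 - (1/6)w + 1

L_1(w) = (w + 3)(w - 2) / [(2)·(-3)]
       = (w^2 + w - 6) / (-6)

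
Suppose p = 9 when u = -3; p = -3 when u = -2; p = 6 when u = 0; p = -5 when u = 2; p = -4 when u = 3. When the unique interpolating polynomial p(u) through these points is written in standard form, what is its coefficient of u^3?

-1/3

Build the Lagrange basis polynomials:
L_0(u) = (u + 2)u(u - 2)(u - 3) / [90] = (1/90)u^4 - (1/30)u^3 - (2/45)u^2 + (2/15)u
L_1(u) = (u + 3)u(u - 2)(u - 3) / [-40] = -(1/40)u^4 + (1/20)u^3 + (9/40)u^2 - (9/20)u
L_2(u) = (u + 3)(u + 2)(u - 2)(u - 3) / [36] = (1/36)u^4 - (13/36)u^2 + 1
L_3(u) = (u + 3)(u + 2)u(u - 3) / [-40] = -(1/40)u^4 - (1/20)u^3 + (9/40)u^2 + (9/20)u
L_4(u) = (u + 3)(u + 2)u(u - 2) / [90] = (1/90)u^4 + (1/30)u^3 - (2/45)u^2 - (2/15)u
p(u) = 9·L_0 + (-3)·L_1 + 6·L_2 + (-5)·L_3 + (-4)·L_4
Only the coefficient of u^3 is needed; take it from each L_i and combine:
9·(-1/30) + (-3)·(1/20) + 6·(0) + (-5)·(-1/20) + (-4)·(1/30) = -1/3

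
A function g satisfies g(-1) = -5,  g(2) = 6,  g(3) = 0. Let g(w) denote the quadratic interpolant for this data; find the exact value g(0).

7/2

Using Newton's divided-difference form:
g[-1,2] = (6 - (-5)) / (2 - (-1)) = 11/3
g[2,3] = (0 - 6) / (3 - 2) = -6
g[-1,2,3] = (-6 - 11/3) / (3 - (-1)) = -29/12
g(0) = -5 + (11/3)·(1) + (-29/12)·(1)·(-2) = 7/2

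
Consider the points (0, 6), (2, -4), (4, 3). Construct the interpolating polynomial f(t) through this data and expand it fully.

f(t) = (17/8)t^2 - (37/4)t + 6

Newton's divided differences:
f[0,2] = (-4 - 6) / (2 - 0) = -5
f[2,4] = (3 - (-4)) / (4 - 2) = 7/2
f[0,2,4] = (7/2 - (-5)) / (4 - 0) = 17/8
f(t) = 6 + (-5)·t + (17/8)·t(t - 2)
Expanding: f(t) = (17/8)t^2 - (37/4)t + 6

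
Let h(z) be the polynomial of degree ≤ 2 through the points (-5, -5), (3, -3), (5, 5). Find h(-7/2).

Evaluate each Lagrange basis at z = -7/2:
L_0(-7/2) = (-13/2)·(-17/2)/[(-8)·(-10)] = 221/320
L_1(-7/2) = (3/2)·(-17/2)/[(8)·(-2)] = 51/64
L_2(-7/2) = (3/2)·(-13/2)/[(10)·(2)] = -39/80
Sum: (-5)·(221/320) + (-3)·(51/64) + 5·(-39/80) = -265/32

-265/32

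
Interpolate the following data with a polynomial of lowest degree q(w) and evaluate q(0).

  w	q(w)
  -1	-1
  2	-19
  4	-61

Evaluate each Lagrange basis at w = 0:
L_0(0) = (-2)·(-4)/[(-3)·(-5)] = 8/15
L_1(0) = (1)·(-4)/[(3)·(-2)] = 2/3
L_2(0) = (1)·(-2)/[(5)·(2)] = -1/5
Sum: (-1)·(8/15) + (-19)·(2/3) + (-61)·(-1/5) = -1

-1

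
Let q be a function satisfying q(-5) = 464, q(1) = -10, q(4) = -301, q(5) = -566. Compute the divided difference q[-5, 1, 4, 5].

q[-5,1] = (-10 - 464) / (1 - (-5)) = -79
q[1,4] = (-301 - (-10)) / (4 - 1) = -97
q[4,5] = (-566 - (-301)) / (5 - 4) = -265
q[-5,1,4] = (-97 - (-79)) / (4 - (-5)) = -2
q[1,4,5] = (-265 - (-97)) / (5 - 1) = -42
q[-5,1,4,5] = (-42 - (-2)) / (5 - (-5)) = -4

-4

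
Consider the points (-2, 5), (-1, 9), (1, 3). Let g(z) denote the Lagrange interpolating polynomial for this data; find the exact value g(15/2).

-1745/12

L_0(15/2) = (17/2)·(13/2)/[(-1)·(-3)] = 221/12
L_1(15/2) = (19/2)·(13/2)/[(1)·(-2)] = -247/8
L_2(15/2) = (19/2)·(17/2)/[(3)·(2)] = 323/24
Sum: 5·(221/12) + 9·(-247/8) + 3·(323/24) = -1745/12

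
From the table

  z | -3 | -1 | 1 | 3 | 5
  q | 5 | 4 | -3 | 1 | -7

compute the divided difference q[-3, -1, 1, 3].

q[-3,-1] = (4 - 5) / (-1 - (-3)) = -1/2
q[-1,1] = (-3 - 4) / (1 - (-1)) = -7/2
q[1,3] = (1 - (-3)) / (3 - 1) = 2
q[-3,-1,1] = (-7/2 - (-1/2)) / (1 - (-3)) = -3/4
q[-1,1,3] = (2 - (-7/2)) / (3 - (-1)) = 11/8
q[-3,-1,1,3] = (11/8 - (-3/4)) / (3 - (-3)) = 17/48

17/48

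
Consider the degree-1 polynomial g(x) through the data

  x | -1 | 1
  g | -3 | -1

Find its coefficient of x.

The leading coefficient equals the top divided difference g[-1,1].
g[-1,1] = (-1 - (-3)) / (1 - (-1)) = 1

1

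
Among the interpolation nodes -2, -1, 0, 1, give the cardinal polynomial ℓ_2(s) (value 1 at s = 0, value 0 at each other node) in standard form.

ℓ_2(s) = (s + 2)(s + 1)(s - 1) / [(2)·(1)·(-1)]
       = (s^3 + 2s^2 - s - 2) / (-2)

ℓ_2(s) = -(1/2)s^3 - s^2 + (1/2)s + 1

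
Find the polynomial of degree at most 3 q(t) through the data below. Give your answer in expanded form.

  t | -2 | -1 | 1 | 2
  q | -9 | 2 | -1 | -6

q(t) = (3/4)t^3 - (8/3)t^2 - (9/4)t + 19/6

Build the Lagrange basis polynomials:
L_0(t) = (t + 1)(t - 1)(t - 2) / [-12] = -(1/12)t^3 + (1/6)t^2 + (1/12)t - 1/6
L_1(t) = (t + 2)(t - 1)(t - 2) / [6] = (1/6)t^3 - (1/6)t^2 - (2/3)t + 2/3
L_2(t) = (t + 2)(t + 1)(t - 2) / [-6] = -(1/6)t^3 - (1/6)t^2 + (2/3)t + 2/3
L_3(t) = (t + 2)(t + 1)(t - 1) / [12] = (1/12)t^3 + (1/6)t^2 - (1/12)t - 1/6
q(t) = (-9)·L_0 + 2·L_1 + (-1)·L_2 + (-6)·L_3
  (-9)·L_0(t) = (3/4)t^3 - (3/2)t^2 - (3/4)t + 3/2
  2·L_1(t) = (1/3)t^3 - (1/3)t^2 - (4/3)t + 4/3
  (-1)·L_2(t) = (1/6)t^3 + (1/6)t^2 - (2/3)t - 2/3
  (-6)·L_3(t) = -(1/2)t^3 - t^2 + (1/2)t + 1
Adding term by term: (3/4)t^3 - (8/3)t^2 - (9/4)t + 19/6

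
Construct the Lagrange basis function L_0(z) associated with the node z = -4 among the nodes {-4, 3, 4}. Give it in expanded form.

L_0(z) = (z - 3)(z - 4) / [(-7)·(-8)]
       = (z^2 - 7z + 12) / (56)

L_0(z) = (1/56)z^2 - (1/8)z + 3/14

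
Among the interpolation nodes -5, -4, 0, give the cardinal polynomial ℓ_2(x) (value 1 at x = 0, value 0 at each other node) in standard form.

ℓ_2(x) = (x + 5)(x + 4) / [(5)·(4)]
       = (x^2 + 9x + 20) / (20)

ℓ_2(x) = (1/20)x^2 + (9/20)x + 1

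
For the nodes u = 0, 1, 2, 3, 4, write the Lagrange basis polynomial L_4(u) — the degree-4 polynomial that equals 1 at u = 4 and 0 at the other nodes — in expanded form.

L_4(u) = (1/24)u^4 - (1/4)u^3 + (11/24)u^2 - (1/4)u

L_4(u) = u(u - 1)(u - 2)(u - 3) / [(4)·(3)·(2)·(1)]
       = (u^4 - 6u^3 + 11u^2 - 6u) / (24)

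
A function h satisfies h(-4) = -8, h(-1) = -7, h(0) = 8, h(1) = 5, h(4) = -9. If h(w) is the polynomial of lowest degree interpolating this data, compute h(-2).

Evaluate each Lagrange basis at w = -2:
L_0(-2) = (-1)·(-2)·(-3)·(-6)/[(-3)·(-4)·(-5)·(-8)] = 3/40
L_1(-2) = (2)·(-2)·(-3)·(-6)/[(3)·(-1)·(-2)·(-5)] = 12/5
L_2(-2) = (2)·(-1)·(-3)·(-6)/[(4)·(1)·(-1)·(-4)] = -9/4
L_3(-2) = (2)·(-1)·(-2)·(-6)/[(5)·(2)·(1)·(-3)] = 4/5
L_4(-2) = (2)·(-1)·(-2)·(-3)/[(8)·(5)·(4)·(3)] = -1/40
Sum: (-8)·(3/40) + (-7)·(12/5) + 8·(-9/4) + 5·(4/5) + (-9)·(-1/40) = -1247/40

-1247/40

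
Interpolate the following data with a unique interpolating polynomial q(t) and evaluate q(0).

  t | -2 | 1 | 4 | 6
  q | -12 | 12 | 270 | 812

Using Newton's divided-difference form:
q[-2,1] = (12 - (-12)) / (1 - (-2)) = 8
q[1,4] = (270 - 12) / (4 - 1) = 86
q[4,6] = (812 - 270) / (6 - 4) = 271
q[-2,1,4] = (86 - 8) / (4 - (-2)) = 13
q[1,4,6] = (271 - 86) / (6 - 1) = 37
q[-2,1,4,6] = (37 - 13) / (6 - (-2)) = 3
q(0) = -12 + 8·(2) + 13·(2)·(-1) + 3·(2)·(-1)·(-4) = 2

2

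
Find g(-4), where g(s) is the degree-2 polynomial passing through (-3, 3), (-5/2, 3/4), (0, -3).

Using Newton's divided-difference form:
g[-3,-5/2] = (3/4 - 3) / (-5/2 - (-3)) = -9/2
g[-5/2,0] = (-3 - 3/4) / (0 - (-5/2)) = -3/2
g[-3,-5/2,0] = (-3/2 - (-9/2)) / (0 - (-3)) = 1
g(-4) = 3 + (-9/2)·(-1) + 1·(-1)·(-3/2) = 9

9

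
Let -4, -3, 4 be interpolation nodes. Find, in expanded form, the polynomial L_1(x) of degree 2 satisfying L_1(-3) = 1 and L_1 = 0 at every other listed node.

L_1(x) = -(1/7)x^2 + 16/7

L_1(x) = (x + 4)(x - 4) / [(1)·(-7)]
       = (x^2 - 16) / (-7)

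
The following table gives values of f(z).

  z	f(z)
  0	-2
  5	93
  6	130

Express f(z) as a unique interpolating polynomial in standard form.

Newton's divided differences:
f[0,5] = (93 - (-2)) / (5 - 0) = 19
f[5,6] = (130 - 93) / (6 - 5) = 37
f[0,5,6] = (37 - 19) / (6 - 0) = 3
f(z) = -2 + 19·z + 3·z(z - 5)
Expanding: f(z) = 3z^2 + 4z - 2

f(z) = 3z^2 + 4z - 2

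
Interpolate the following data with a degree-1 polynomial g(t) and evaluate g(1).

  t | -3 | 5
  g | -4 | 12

L_0(1) = (-4)/[(-8)] = 1/2
L_1(1) = (4)/[(8)] = 1/2
Sum: (-4)·(1/2) + 12·(1/2) = 4

4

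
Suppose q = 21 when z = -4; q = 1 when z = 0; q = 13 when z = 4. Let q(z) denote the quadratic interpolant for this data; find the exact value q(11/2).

103/4

Evaluate each Lagrange basis at z = 11/2:
L_0(11/2) = (11/2)·(3/2)/[(-4)·(-8)] = 33/128
L_1(11/2) = (19/2)·(3/2)/[(4)·(-4)] = -57/64
L_2(11/2) = (19/2)·(11/2)/[(8)·(4)] = 209/128
Sum: 21·(33/128) + 1·(-57/64) + 13·(209/128) = 103/4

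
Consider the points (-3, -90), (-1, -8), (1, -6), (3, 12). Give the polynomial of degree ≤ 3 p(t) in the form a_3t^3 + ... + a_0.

p(t) = 2t^3 - 4t^2 - t - 3

L_0(t) = (t + 1)(t - 1)(t - 3) / [-48] = -(1/48)t^3 + (1/16)t^2 + (1/48)t - 1/16
L_1(t) = (t + 3)(t - 1)(t - 3) / [16] = (1/16)t^3 - (1/16)t^2 - (9/16)t + 9/16
L_2(t) = (t + 3)(t + 1)(t - 3) / [-16] = -(1/16)t^3 - (1/16)t^2 + (9/16)t + 9/16
L_3(t) = (t + 3)(t + 1)(t - 1) / [48] = (1/48)t^3 + (1/16)t^2 - (1/48)t - 1/16
p(t) = (-90)·L_0 + (-8)·L_1 + (-6)·L_2 + 12·L_3
  (-90)·L_0(t) = (15/8)t^3 - (45/8)t^2 - (15/8)t + 45/8
  (-8)·L_1(t) = -(1/2)t^3 + (1/2)t^2 + (9/2)t - 9/2
  (-6)·L_2(t) = (3/8)t^3 + (3/8)t^2 - (27/8)t - 27/8
  12·L_3(t) = (1/4)t^3 + (3/4)t^2 - (1/4)t - 3/4
Adding term by term: 2t^3 - 4t^2 - t - 3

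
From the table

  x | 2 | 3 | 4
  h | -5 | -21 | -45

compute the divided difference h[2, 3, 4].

-4

h[2,3] = (-21 - (-5)) / (3 - 2) = -16
h[3,4] = (-45 - (-21)) / (4 - 3) = -24
h[2,3,4] = (-24 - (-16)) / (4 - 2) = -4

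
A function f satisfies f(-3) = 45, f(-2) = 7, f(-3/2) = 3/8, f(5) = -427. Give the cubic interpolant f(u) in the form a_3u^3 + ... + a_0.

Build the Lagrange basis polynomials:
L_0(u) = (u + 2)(u + 3/2)(u - 5) / [-12] = -(1/12)u^3 + (1/8)u^2 + (29/24)u + 5/4
L_1(u) = (u + 3)(u + 3/2)(u - 5) / [7/2] = (2/7)u^3 - (1/7)u^2 - (36/7)u - 45/7
L_2(u) = (u + 3)(u + 2)(u - 5) / [-39/8] = -(8/39)u^3 + (152/39)u + 80/13
L_3(u) = (u + 3)(u + 2)(u + 3/2) / [364] = (1/364)u^3 + (1/56)u^2 + (27/728)u + 9/364
f(u) = 45·L_0 + 7·L_1 + (3/8)·L_2 + (-427)·L_3
  45·L_0(u) = -(15/4)u^3 + (45/8)u^2 + (435/8)u + 225/4
  7·L_1(u) = 2u^3 - u^2 - 36u - 45
  (3/8)·L_2(u) = -(1/13)u^3 + (19/13)u + 30/13
  (-427)·L_3(u) = -(61/52)u^3 - (61/8)u^2 - (1647/104)u - 549/52
Adding term by term: -3u^3 - 3u^2 + 4u + 3

f(u) = -3u^3 - 3u^2 + 4u + 3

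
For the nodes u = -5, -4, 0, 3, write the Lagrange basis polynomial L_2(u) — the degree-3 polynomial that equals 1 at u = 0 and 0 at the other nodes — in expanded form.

L_2(u) = (u + 5)(u + 4)(u - 3) / [(5)·(4)·(-3)]
       = (u^3 + 6u^2 - 7u - 60) / (-60)

L_2(u) = -(1/60)u^3 - (1/10)u^2 + (7/60)u + 1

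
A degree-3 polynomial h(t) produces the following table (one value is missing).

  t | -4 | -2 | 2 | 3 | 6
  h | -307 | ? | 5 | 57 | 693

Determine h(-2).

-43

The 4 known values determine h uniquely (degree ≤ 3).
Evaluate each Lagrange basis at t = -2:
L_0(-2) = (-4)·(-5)·(-8)/[(-6)·(-7)·(-10)] = 8/21
L_1(-2) = (2)·(-5)·(-8)/[(6)·(-1)·(-4)] = 10/3
L_2(-2) = (2)·(-4)·(-8)/[(7)·(1)·(-3)] = -64/21
L_3(-2) = (2)·(-4)·(-5)/[(10)·(4)·(3)] = 1/3
Sum: (-307)·(8/21) + 5·(10/3) + 57·(-64/21) + 693·(1/3) = -43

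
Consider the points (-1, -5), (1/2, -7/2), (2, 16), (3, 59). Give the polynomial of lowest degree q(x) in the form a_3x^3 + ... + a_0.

q(x) = 2x^3 + x^2 - 4

Build the Lagrange basis polynomials:
L_0(x) = (x - 1/2)(x - 2)(x - 3) / [-18] = -(1/18)x^3 + (11/36)x^2 - (17/36)x + 1/6
L_1(x) = (x + 1)(x - 2)(x - 3) / [45/8] = (8/45)x^3 - (32/45)x^2 + (8/45)x + 16/15
L_2(x) = (x + 1)(x - 1/2)(x - 3) / [-9/2] = -(2/9)x^3 + (5/9)x^2 + (4/9)x - 1/3
L_3(x) = (x + 1)(x - 1/2)(x - 2) / [10] = (1/10)x^3 - (3/20)x^2 - (3/20)x + 1/10
q(x) = (-5)·L_0 + (-7/2)·L_1 + 16·L_2 + 59·L_3
  (-5)·L_0(x) = (5/18)x^3 - (55/36)x^2 + (85/36)x - 5/6
  (-7/2)·L_1(x) = -(28/45)x^3 + (112/45)x^2 - (28/45)x - 56/15
  16·L_2(x) = -(32/9)x^3 + (80/9)x^2 + (64/9)x - 16/3
  59·L_3(x) = (59/10)x^3 - (177/20)x^2 - (177/20)x + 59/10
Adding term by term: 2x^3 + x^2 - 4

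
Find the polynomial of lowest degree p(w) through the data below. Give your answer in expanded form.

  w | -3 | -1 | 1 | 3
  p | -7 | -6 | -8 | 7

p(w) = (5/12)w^3 + (7/8)w^2 - (17/12)w - 63/8

Newton's divided differences:
p[-3,-1] = (-6 - (-7)) / (-1 - (-3)) = 1/2
p[-1,1] = (-8 - (-6)) / (1 - (-1)) = -1
p[1,3] = (7 - (-8)) / (3 - 1) = 15/2
p[-3,-1,1] = (-1 - 1/2) / (1 - (-3)) = -3/8
p[-1,1,3] = (15/2 - (-1)) / (3 - (-1)) = 17/8
p[-3,-1,1,3] = (17/8 - (-3/8)) / (3 - (-3)) = 5/12
p(w) = -7 + (1/2)·(w + 3) + (-3/8)·(w + 3)(w + 1) + (5/12)·(w + 3)(w + 1)(w - 1)
Expanding: p(w) = (5/12)w^3 + (7/8)w^2 - (17/12)w - 63/8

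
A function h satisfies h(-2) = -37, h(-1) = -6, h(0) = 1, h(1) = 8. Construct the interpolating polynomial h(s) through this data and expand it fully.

h(s) = 4s^3 + 3s + 1

Newton's divided differences:
h[-2,-1] = (-6 - (-37)) / (-1 - (-2)) = 31
h[-1,0] = (1 - (-6)) / (0 - (-1)) = 7
h[0,1] = (8 - 1) / (1 - 0) = 7
h[-2,-1,0] = (7 - 31) / (0 - (-2)) = -12
h[-1,0,1] = (7 - 7) / (1 - (-1)) = 0
h[-2,-1,0,1] = (0 - (-12)) / (1 - (-2)) = 4
h(s) = -37 + 31·(s + 2) + (-12)·(s + 2)(s + 1) + 4·(s + 2)(s + 1)s
Expanding: h(s) = 4s^3 + 3s + 1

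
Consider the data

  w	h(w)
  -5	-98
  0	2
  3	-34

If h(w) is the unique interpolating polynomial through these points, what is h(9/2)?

Evaluate each Lagrange basis at w = 9/2:
L_0(9/2) = (9/2)·(3/2)/[(-5)·(-8)] = 27/160
L_1(9/2) = (19/2)·(3/2)/[(5)·(-3)] = -19/20
L_2(9/2) = (19/2)·(9/2)/[(8)·(3)] = 57/32
Sum: (-98)·(27/160) + 2·(-19/20) + (-34)·(57/32) = -79

-79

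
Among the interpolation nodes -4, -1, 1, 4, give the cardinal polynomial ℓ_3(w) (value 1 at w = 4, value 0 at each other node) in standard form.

ℓ_3(w) = (w + 4)(w + 1)(w - 1) / [(8)·(5)·(3)]
       = (w^3 + 4w^2 - w - 4) / (120)

ℓ_3(w) = (1/120)w^3 + (1/30)w^2 - (1/120)w - 1/30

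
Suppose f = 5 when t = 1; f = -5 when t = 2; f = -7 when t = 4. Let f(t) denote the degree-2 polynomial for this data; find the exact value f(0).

L_0(0) = (-2)·(-4)/[(-1)·(-3)] = 8/3
L_1(0) = (-1)·(-4)/[(1)·(-2)] = -2
L_2(0) = (-1)·(-2)/[(3)·(2)] = 1/3
Sum: 5·(8/3) + (-5)·(-2) + (-7)·(1/3) = 21

21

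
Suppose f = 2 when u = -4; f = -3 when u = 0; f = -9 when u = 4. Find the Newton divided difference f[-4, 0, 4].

f[-4,0] = (-3 - 2) / (0 - (-4)) = -5/4
f[0,4] = (-9 - (-3)) / (4 - 0) = -3/2
f[-4,0,4] = (-3/2 - (-5/4)) / (4 - (-4)) = -1/32

-1/32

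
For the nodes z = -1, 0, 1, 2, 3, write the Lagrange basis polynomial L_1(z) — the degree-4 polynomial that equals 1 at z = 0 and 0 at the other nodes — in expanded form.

L_1(z) = -(1/6)z^4 + (5/6)z^3 - (5/6)z^2 - (5/6)z + 1

L_1(z) = (z + 1)(z - 1)(z - 2)(z - 3) / [(1)·(-1)·(-2)·(-3)]
       = (z^4 - 5z^3 + 5z^2 + 5z - 6) / (-6)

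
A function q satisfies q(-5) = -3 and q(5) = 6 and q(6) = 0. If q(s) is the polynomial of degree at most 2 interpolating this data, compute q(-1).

Using Newton's divided-difference form:
q[-5,5] = (6 - (-3)) / (5 - (-5)) = 9/10
q[5,6] = (0 - 6) / (6 - 5) = -6
q[-5,5,6] = (-6 - 9/10) / (6 - (-5)) = -69/110
q(-1) = -3 + (9/10)·(4) + (-69/110)·(4)·(-6) = 861/55

861/55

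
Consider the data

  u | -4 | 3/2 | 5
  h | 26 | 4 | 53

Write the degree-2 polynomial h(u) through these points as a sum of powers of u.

Build the Lagrange basis polynomials:
L_0(u) = (u - 3/2)(u - 5) / [99/2] = (2/99)u^2 - (13/99)u + 5/33
L_1(u) = (u + 4)(u - 5) / [-77/4] = -(4/77)u^2 + (4/77)u + 80/77
L_2(u) = (u + 4)(u - 3/2) / [63/2] = (2/63)u^2 + (5/63)u - 4/21
h(u) = 26·L_0 + 4·L_1 + 53·L_2
  26·L_0(u) = (52/99)u^2 - (338/99)u + 130/33
  4·L_1(u) = -(16/77)u^2 + (16/77)u + 320/77
  53·L_2(u) = (106/63)u^2 + (265/63)u - 212/21
Adding term by term: 2u^2 + u - 2

h(u) = 2u^2 + u - 2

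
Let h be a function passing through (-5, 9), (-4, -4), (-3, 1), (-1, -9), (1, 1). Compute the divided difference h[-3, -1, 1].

h[-3,-1] = (-9 - 1) / (-1 - (-3)) = -5
h[-1,1] = (1 - (-9)) / (1 - (-1)) = 5
h[-3,-1,1] = (5 - (-5)) / (1 - (-3)) = 5/2

5/2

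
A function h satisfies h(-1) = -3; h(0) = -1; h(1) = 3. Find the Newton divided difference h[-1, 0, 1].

1

h[-1,0] = (-1 - (-3)) / (0 - (-1)) = 2
h[0,1] = (3 - (-1)) / (1 - 0) = 4
h[-1,0,1] = (4 - 2) / (1 - (-1)) = 1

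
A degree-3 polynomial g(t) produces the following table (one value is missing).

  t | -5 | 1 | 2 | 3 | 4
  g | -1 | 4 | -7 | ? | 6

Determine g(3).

The 4 known values determine g uniquely (degree ≤ 3).
Evaluate each Lagrange basis at t = 3:
L_0(3) = (2)·(1)·(-1)/[(-6)·(-7)·(-9)] = 1/189
L_1(3) = (8)·(1)·(-1)/[(6)·(-1)·(-3)] = -4/9
L_2(3) = (8)·(2)·(-1)/[(7)·(1)·(-2)] = 8/7
L_3(3) = (8)·(2)·(1)/[(9)·(3)·(2)] = 8/27
Sum: (-1)·(1/189) + 4·(-4/9) + (-7)·(8/7) + 6·(8/27) = -1513/189

-1513/189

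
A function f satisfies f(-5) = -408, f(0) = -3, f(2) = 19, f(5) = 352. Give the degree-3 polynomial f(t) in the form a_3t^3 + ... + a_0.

Newton's divided differences:
f[-5,0] = (-3 - (-408)) / (0 - (-5)) = 81
f[0,2] = (19 - (-3)) / (2 - 0) = 11
f[2,5] = (352 - 19) / (5 - 2) = 111
f[-5,0,2] = (11 - 81) / (2 - (-5)) = -10
f[0,2,5] = (111 - 11) / (5 - 0) = 20
f[-5,0,2,5] = (20 - (-10)) / (5 - (-5)) = 3
f(t) = -408 + 81·(t + 5) + (-10)·(t + 5)t + 3·(t + 5)t(t - 2)
Expanding: f(t) = 3t^3 - t^2 + t - 3

f(t) = 3t^3 - t^2 + t - 3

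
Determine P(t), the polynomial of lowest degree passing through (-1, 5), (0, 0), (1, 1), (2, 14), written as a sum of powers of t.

P(t) = t^3 + 3t^2 - 3t

Build the Lagrange basis polynomials:
L_0(t) = t(t - 1)(t - 2) / [-6] = -(1/6)t^3 + (1/2)t^2 - (1/3)t
L_1(t) = (t + 1)(t - 1)(t - 2) / [2] = (1/2)t^3 - t^2 - (1/2)t + 1
L_2(t) = (t + 1)t(t - 2) / [-2] = -(1/2)t^3 + (1/2)t^2 + t
L_3(t) = (t + 1)t(t - 1) / [6] = (1/6)t^3 - (1/6)t
P(t) = 5·L_0 + 0·L_1 + 1·L_2 + 14·L_3
  5·L_0(t) = -(5/6)t^3 + (5/2)t^2 - (5/3)t
  0·L_1(t) = 0
  1·L_2(t) = -(1/2)t^3 + (1/2)t^2 + t
  14·L_3(t) = (7/3)t^3 - (7/3)t
Adding term by term: t^3 + 3t^2 - 3t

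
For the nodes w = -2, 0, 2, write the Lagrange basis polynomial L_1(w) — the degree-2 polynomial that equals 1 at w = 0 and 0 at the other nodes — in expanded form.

L_1(w) = -(1/4)w^2 + 1

L_1(w) = (w + 2)(w - 2) / [(2)·(-2)]
       = (w^2 - 4) / (-4)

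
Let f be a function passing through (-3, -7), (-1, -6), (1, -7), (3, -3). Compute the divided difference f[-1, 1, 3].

f[-1,1] = (-7 - (-6)) / (1 - (-1)) = -1/2
f[1,3] = (-3 - (-7)) / (3 - 1) = 2
f[-1,1,3] = (2 - (-1/2)) / (3 - (-1)) = 5/8

5/8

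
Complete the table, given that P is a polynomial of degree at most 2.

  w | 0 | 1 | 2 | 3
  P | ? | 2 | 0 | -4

2

The 3 known values determine P uniquely (degree ≤ 2).
L_0(0) = (-2)·(-3)/[(-1)·(-2)] = 3
L_1(0) = (-1)·(-3)/[(1)·(-1)] = -3
L_2(0) = (-1)·(-2)/[(2)·(1)] = 1
Sum: 2·(3) + 0 + (-4)·(1) = 2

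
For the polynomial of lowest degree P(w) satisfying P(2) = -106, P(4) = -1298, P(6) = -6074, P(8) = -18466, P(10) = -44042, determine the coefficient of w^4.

-4

Build the Lagrange basis polynomials:
L_0(w) = (w - 4)(w - 6)(w - 8)(w - 10) / [384] = (1/384)w^4 - (7/96)w^3 + (71/96)w^2 - (77/24)w + 5
L_1(w) = (w - 2)(w - 6)(w - 8)(w - 10) / [-96] = -(1/96)w^4 + (13/48)w^3 - (59/24)w^2 + (107/12)w - 10
L_2(w) = (w - 2)(w - 4)(w - 8)(w - 10) / [64] = (1/64)w^4 - (3/8)w^3 + (49/16)w^2 - (39/4)w + 10
L_3(w) = (w - 2)(w - 4)(w - 6)(w - 10) / [-96] = -(1/96)w^4 + (11/48)w^3 - (41/24)w^2 + (61/12)w - 5
L_4(w) = (w - 2)(w - 4)(w - 6)(w - 8) / [384] = (1/384)w^4 - (5/96)w^3 + (35/96)w^2 - (25/24)w + 1
P(w) = (-106)·L_0 + (-1298)·L_1 + (-6074)·L_2 + (-18466)·L_3 + (-44042)·L_4
Only the coefficient of w^4 is needed; take it from each L_i and combine:
(-106)·(1/384) + (-1298)·(-1/96) + (-6074)·(1/64) + (-18466)·(-1/96) + (-44042)·(1/384) = -4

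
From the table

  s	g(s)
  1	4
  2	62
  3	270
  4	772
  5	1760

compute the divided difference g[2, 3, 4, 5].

g[2,3] = (270 - 62) / (3 - 2) = 208
g[3,4] = (772 - 270) / (4 - 3) = 502
g[4,5] = (1760 - 772) / (5 - 4) = 988
g[2,3,4] = (502 - 208) / (4 - 2) = 147
g[3,4,5] = (988 - 502) / (5 - 3) = 243
g[2,3,4,5] = (243 - 147) / (5 - 2) = 32

32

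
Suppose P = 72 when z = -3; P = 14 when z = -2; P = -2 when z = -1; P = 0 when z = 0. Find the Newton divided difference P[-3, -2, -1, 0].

-4

P[-3,-2] = (14 - 72) / (-2 - (-3)) = -58
P[-2,-1] = (-2 - 14) / (-1 - (-2)) = -16
P[-1,0] = (0 - (-2)) / (0 - (-1)) = 2
P[-3,-2,-1] = (-16 - (-58)) / (-1 - (-3)) = 21
P[-2,-1,0] = (2 - (-16)) / (0 - (-2)) = 9
P[-3,-2,-1,0] = (9 - 21) / (0 - (-3)) = -4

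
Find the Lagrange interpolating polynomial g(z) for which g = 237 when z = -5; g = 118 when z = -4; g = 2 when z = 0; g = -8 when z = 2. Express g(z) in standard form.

g(z) = -2z^3 + 3z + 2

Build the Lagrange basis polynomials:
L_0(z) = (z + 4)z(z - 2) / [-35] = -(1/35)z^3 - (2/35)z^2 + (8/35)z
L_1(z) = (z + 5)z(z - 2) / [24] = (1/24)z^3 + (1/8)z^2 - (5/12)z
L_2(z) = (z + 5)(z + 4)(z - 2) / [-40] = -(1/40)z^3 - (7/40)z^2 - (1/20)z + 1
L_3(z) = (z + 5)(z + 4)z / [84] = (1/84)z^3 + (3/28)z^2 + (5/21)z
g(z) = 237·L_0 + 118·L_1 + 2·L_2 + (-8)·L_3
  237·L_0(z) = -(237/35)z^3 - (474/35)z^2 + (1896/35)z
  118·L_1(z) = (59/12)z^3 + (59/4)z^2 - (295/6)z
  2·L_2(z) = -(1/20)z^3 - (7/20)z^2 - (1/10)z + 2
  (-8)·L_3(z) = -(2/21)z^3 - (6/7)z^2 - (40/21)z
Adding term by term: -2z^3 + 3z + 2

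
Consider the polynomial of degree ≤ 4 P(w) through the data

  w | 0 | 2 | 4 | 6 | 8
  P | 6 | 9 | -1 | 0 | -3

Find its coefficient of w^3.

L_0(w) = (w - 2)(w - 4)(w - 6)(w - 8) / [384] = (1/384)w^4 - (5/96)w^3 + (35/96)w^2 - (25/24)w + 1
L_1(w) = w(w - 4)(w - 6)(w - 8) / [-96] = -(1/96)w^4 + (3/16)w^3 - (13/12)w^2 + 2w
L_2(w) = w(w - 2)(w - 6)(w - 8) / [64] = (1/64)w^4 - (1/4)w^3 + (19/16)w^2 - (3/2)w
L_3(w) = w(w - 2)(w - 4)(w - 8) / [-96] = -(1/96)w^4 + (7/48)w^3 - (7/12)w^2 + (2/3)w
L_4(w) = w(w - 2)(w - 4)(w - 6) / [384] = (1/384)w^4 - (1/32)w^3 + (11/96)w^2 - (1/8)w
P(w) = 6·L_0 + 9·L_1 + (-1)·L_2 + 0·L_3 + (-3)·L_4
Only the coefficient of w^3 is needed; take it from each L_i and combine:
6·(-5/96) + 9·(3/16) + (-1)·(-1/4) + 0·(7/48) + (-3)·(-1/32) = 55/32

55/32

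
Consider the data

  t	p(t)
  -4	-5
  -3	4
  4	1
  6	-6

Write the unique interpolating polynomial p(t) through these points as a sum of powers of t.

Build the Lagrange basis polynomials:
L_0(t) = (t + 3)(t - 4)(t - 6) / [-80] = -(1/80)t^3 + (7/80)t^2 + (3/40)t - 9/10
L_1(t) = (t + 4)(t - 4)(t - 6) / [63] = (1/63)t^3 - (2/21)t^2 - (16/63)t + 32/21
L_2(t) = (t + 4)(t + 3)(t - 6) / [-112] = -(1/112)t^3 - (1/112)t^2 + (15/56)t + 9/14
L_3(t) = (t + 4)(t + 3)(t - 4) / [180] = (1/180)t^3 + (1/60)t^2 - (4/45)t - 4/15
p(t) = (-5)·L_0 + 4·L_1 + 1·L_2 + (-6)·L_3
  (-5)·L_0(t) = (1/16)t^3 - (7/16)t^2 - (3/8)t + 9/2
  4·L_1(t) = (4/63)t^3 - (8/21)t^2 - (64/63)t + 128/21
  1·L_2(t) = -(1/112)t^3 - (1/112)t^2 + (15/56)t + 9/14
  (-6)·L_3(t) = -(1/30)t^3 - (1/10)t^2 + (8/15)t + 8/5
Adding term by term: (211/2520)t^3 - (779/840)t^2 - (743/1260)t + 1348/105

p(t) = (211/2520)t^3 - (779/840)t^2 - (743/1260)t + 1348/105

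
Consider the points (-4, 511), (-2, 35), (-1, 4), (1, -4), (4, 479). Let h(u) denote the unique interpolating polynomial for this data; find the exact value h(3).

Using Newton's divided-difference form:
h[-4,-2] = (35 - 511) / (-2 - (-4)) = -238
h[-2,-1] = (4 - 35) / (-1 - (-2)) = -31
h[-1,1] = (-4 - 4) / (1 - (-1)) = -4
h[1,4] = (479 - (-4)) / (4 - 1) = 161
h[-4,-2,-1] = (-31 - (-238)) / (-1 - (-4)) = 69
h[-2,-1,1] = (-4 - (-31)) / (1 - (-2)) = 9
h[-1,1,4] = (161 - (-4)) / (4 - (-1)) = 33
h[-4,-2,-1,1] = (9 - 69) / (1 - (-4)) = -12
h[-2,-1,1,4] = (33 - 9) / (4 - (-2)) = 4
h[-4,-2,-1,1,4] = (4 - (-12)) / (4 - (-4)) = 2
h(3) = 511 + (-238)·(7) + 69·(7)·(5) + (-12)·(7)·(5)·(4) + 2·(7)·(5)·(4)·(2) = 140

140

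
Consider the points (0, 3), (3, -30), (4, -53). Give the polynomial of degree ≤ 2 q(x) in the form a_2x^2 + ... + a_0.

Build the Lagrange basis polynomials:
L_0(x) = (x - 3)(x - 4) / [12] = (1/12)x^2 - (7/12)x + 1
L_1(x) = x(x - 4) / [-3] = -(1/3)x^2 + (4/3)x
L_2(x) = x(x - 3) / [4] = (1/4)x^2 - (3/4)x
q(x) = 3·L_0 + (-30)·L_1 + (-53)·L_2
  3·L_0(x) = (1/4)x^2 - (7/4)x + 3
  (-30)·L_1(x) = 10x^2 - 40x
  (-53)·L_2(x) = -(53/4)x^2 + (159/4)x
Adding term by term: -3x^2 - 2x + 3

q(x) = -3x^2 - 2x + 3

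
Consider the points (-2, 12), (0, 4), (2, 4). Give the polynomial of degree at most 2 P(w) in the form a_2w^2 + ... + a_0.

Build the Lagrange basis polynomials:
L_0(w) = w(w - 2) / [8] = (1/8)w^2 - (1/4)w
L_1(w) = (w + 2)(w - 2) / [-4] = -(1/4)w^2 + 1
L_2(w) = (w + 2)w / [8] = (1/8)w^2 + (1/4)w
P(w) = 12·L_0 + 4·L_1 + 4·L_2
  12·L_0(w) = (3/2)w^2 - 3w
  4·L_1(w) = -w^2 + 4
  4·L_2(w) = (1/2)w^2 + w
Adding term by term: w^2 - 2w + 4

P(w) = w^2 - 2w + 4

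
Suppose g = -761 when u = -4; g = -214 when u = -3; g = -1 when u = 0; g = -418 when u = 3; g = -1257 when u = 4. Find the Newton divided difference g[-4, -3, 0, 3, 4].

-4

g[-4,-3] = (-214 - (-761)) / (-3 - (-4)) = 547
g[-3,0] = (-1 - (-214)) / (0 - (-3)) = 71
g[0,3] = (-418 - (-1)) / (3 - 0) = -139
g[3,4] = (-1257 - (-418)) / (4 - 3) = -839
g[-4,-3,0] = (71 - 547) / (0 - (-4)) = -119
g[-3,0,3] = (-139 - 71) / (3 - (-3)) = -35
g[0,3,4] = (-839 - (-139)) / (4 - 0) = -175
g[-4,-3,0,3] = (-35 - (-119)) / (3 - (-4)) = 12
g[-3,0,3,4] = (-175 - (-35)) / (4 - (-3)) = -20
g[-4,-3,0,3,4] = (-20 - 12) / (4 - (-4)) = -4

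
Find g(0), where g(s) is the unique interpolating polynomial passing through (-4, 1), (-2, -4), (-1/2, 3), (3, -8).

Evaluate each Lagrange basis at s = 0:
L_0(0) = (2)·(1/2)·(-3)/[(-2)·(-7/2)·(-7)] = 3/49
L_1(0) = (4)·(1/2)·(-3)/[(2)·(-3/2)·(-5)] = -2/5
L_2(0) = (4)·(2)·(-3)/[(7/2)·(3/2)·(-7/2)] = 64/49
L_3(0) = (4)·(2)·(1/2)/[(7)·(5)·(7/2)] = 8/245
Sum: 1·(3/49) + (-4)·(-2/5) + 3·(64/49) + (-8)·(8/245) = 1303/245

1303/245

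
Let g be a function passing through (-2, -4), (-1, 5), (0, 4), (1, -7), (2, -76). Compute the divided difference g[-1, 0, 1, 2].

g[-1,0] = (4 - 5) / (0 - (-1)) = -1
g[0,1] = (-7 - 4) / (1 - 0) = -11
g[1,2] = (-76 - (-7)) / (2 - 1) = -69
g[-1,0,1] = (-11 - (-1)) / (1 - (-1)) = -5
g[0,1,2] = (-69 - (-11)) / (2 - 0) = -29
g[-1,0,1,2] = (-29 - (-5)) / (2 - (-1)) = -8

-8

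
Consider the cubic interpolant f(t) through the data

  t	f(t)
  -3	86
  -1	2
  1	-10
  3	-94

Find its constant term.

L_0(t) = (t + 1)(t - 1)(t - 3) / [-48] = -(1/48)t^3 + (1/16)t^2 + (1/48)t - 1/16
L_1(t) = (t + 3)(t - 1)(t - 3) / [16] = (1/16)t^3 - (1/16)t^2 - (9/16)t + 9/16
L_2(t) = (t + 3)(t + 1)(t - 3) / [-16] = -(1/16)t^3 - (1/16)t^2 + (9/16)t + 9/16
L_3(t) = (t + 3)(t + 1)(t - 1) / [48] = (1/48)t^3 + (1/16)t^2 - (1/48)t - 1/16
f(t) = 86·L_0 + 2·L_1 + (-10)·L_2 + (-94)·L_3
Only the constant term is needed; take it from each L_i and combine:
86·(-1/16) + 2·(9/16) + (-10)·(9/16) + (-94)·(-1/16) = -4

-4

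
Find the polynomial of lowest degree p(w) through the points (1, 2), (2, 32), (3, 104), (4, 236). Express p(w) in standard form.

p(w) = 3w^3 + 3w^2 - 4

Build the Lagrange basis polynomials:
L_0(w) = (w - 2)(w - 3)(w - 4) / [-6] = -(1/6)w^3 + (3/2)w^2 - (13/3)w + 4
L_1(w) = (w - 1)(w - 3)(w - 4) / [2] = (1/2)w^3 - 4w^2 + (19/2)w - 6
L_2(w) = (w - 1)(w - 2)(w - 4) / [-2] = -(1/2)w^3 + (7/2)w^2 - 7w + 4
L_3(w) = (w - 1)(w - 2)(w - 3) / [6] = (1/6)w^3 - w^2 + (11/6)w - 1
p(w) = 2·L_0 + 32·L_1 + 104·L_2 + 236·L_3
  2·L_0(w) = -(1/3)w^3 + 3w^2 - (26/3)w + 8
  32·L_1(w) = 16w^3 - 128w^2 + 304w - 192
  104·L_2(w) = -52w^3 + 364w^2 - 728w + 416
  236·L_3(w) = (118/3)w^3 - 236w^2 + (1298/3)w - 236
Adding term by term: 3w^3 + 3w^2 - 4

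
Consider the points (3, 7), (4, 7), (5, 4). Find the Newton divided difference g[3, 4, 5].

-3/2

g[3,4] = (7 - 7) / (4 - 3) = 0
g[4,5] = (4 - 7) / (5 - 4) = -3
g[3,4,5] = (-3 - 0) / (5 - 3) = -3/2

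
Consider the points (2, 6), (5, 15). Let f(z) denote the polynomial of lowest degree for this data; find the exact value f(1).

Evaluate each Lagrange basis at z = 1:
L_0(1) = (-4)/[(-3)] = 4/3
L_1(1) = (-1)/[(3)] = -1/3
Sum: 6·(4/3) + 15·(-1/3) = 3

3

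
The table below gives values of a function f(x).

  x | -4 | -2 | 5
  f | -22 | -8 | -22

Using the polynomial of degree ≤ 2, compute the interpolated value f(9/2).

-71/4

L_0(9/2) = (13/2)·(-1/2)/[(-2)·(-9)] = -13/72
L_1(9/2) = (17/2)·(-1/2)/[(2)·(-7)] = 17/56
L_2(9/2) = (17/2)·(13/2)/[(9)·(7)] = 221/252
Sum: (-22)·(-13/72) + (-8)·(17/56) + (-22)·(221/252) = -71/4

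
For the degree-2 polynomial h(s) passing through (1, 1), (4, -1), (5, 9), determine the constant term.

37/3

L_0(s) = (s - 4)(s - 5) / [12] = (1/12)s^2 - (3/4)s + 5/3
L_1(s) = (s - 1)(s - 5) / [-3] = -(1/3)s^2 + 2s - 5/3
L_2(s) = (s - 1)(s - 4) / [4] = (1/4)s^2 - (5/4)s + 1
h(s) = 1·L_0 + (-1)·L_1 + 9·L_2
Only the constant term is needed; take it from each L_i and combine:
1·(5/3) + (-1)·(-5/3) + 9·(1) = 37/3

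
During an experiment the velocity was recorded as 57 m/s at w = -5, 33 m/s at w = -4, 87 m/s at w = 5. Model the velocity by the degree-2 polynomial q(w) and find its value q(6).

123

Evaluate each Lagrange basis at w = 6:
L_0(6) = (10)·(1)/[(-1)·(-10)] = 1
L_1(6) = (11)·(1)/[(1)·(-9)] = -11/9
L_2(6) = (11)·(10)/[(10)·(9)] = 11/9
Sum: 57·(1) + 33·(-11/9) + 87·(11/9) = 123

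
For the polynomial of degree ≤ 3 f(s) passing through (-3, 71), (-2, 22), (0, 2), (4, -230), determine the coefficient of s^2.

-2

Build the Lagrange basis polynomials:
L_0(s) = (s + 2)s(s - 4) / [-21] = -(1/21)s^3 + (2/21)s^2 + (8/21)s
L_1(s) = (s + 3)s(s - 4) / [12] = (1/12)s^3 - (1/12)s^2 - s
L_2(s) = (s + 3)(s + 2)(s - 4) / [-24] = -(1/24)s^3 - (1/24)s^2 + (7/12)s + 1
L_3(s) = (s + 3)(s + 2)s / [168] = (1/168)s^3 + (5/168)s^2 + (1/28)s
f(s) = 71·L_0 + 22·L_1 + 2·L_2 + (-230)·L_3
Only the coefficient of s^2 is needed; take it from each L_i and combine:
71·(2/21) + 22·(-1/12) + 2·(-1/24) + (-230)·(5/168) = -2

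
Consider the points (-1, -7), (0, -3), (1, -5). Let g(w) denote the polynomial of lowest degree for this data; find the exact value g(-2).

Using Newton's divided-difference form:
g[-1,0] = (-3 - (-7)) / (0 - (-1)) = 4
g[0,1] = (-5 - (-3)) / (1 - 0) = -2
g[-1,0,1] = (-2 - 4) / (1 - (-1)) = -3
g(-2) = -7 + 4·(-1) + (-3)·(-1)·(-2) = -17

-17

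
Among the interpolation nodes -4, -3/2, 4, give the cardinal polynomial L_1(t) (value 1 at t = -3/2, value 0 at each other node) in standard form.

L_1(t) = (t + 4)(t - 4) / [(5/2)·(-11/2)]
       = (t^2 - 16) / (-55/4)

L_1(t) = -(4/55)t^2 + 64/55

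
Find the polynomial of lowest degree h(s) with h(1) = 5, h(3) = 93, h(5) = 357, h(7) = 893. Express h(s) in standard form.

Build the Lagrange basis polynomials:
L_0(s) = (s - 3)(s - 5)(s - 7) / [-48] = -(1/48)s^3 + (5/16)s^2 - (71/48)s + 35/16
L_1(s) = (s - 1)(s - 5)(s - 7) / [16] = (1/16)s^3 - (13/16)s^2 + (47/16)s - 35/16
L_2(s) = (s - 1)(s - 3)(s - 7) / [-16] = -(1/16)s^3 + (11/16)s^2 - (31/16)s + 21/16
L_3(s) = (s - 1)(s - 3)(s - 5) / [48] = (1/48)s^3 - (3/16)s^2 + (23/48)s - 5/16
h(s) = 5·L_0 + 93·L_1 + 357·L_2 + 893·L_3
  5·L_0(s) = -(5/48)s^3 + (25/16)s^2 - (355/48)s + 175/16
  93·L_1(s) = (93/16)s^3 - (1209/16)s^2 + (4371/16)s - 3255/16
  357·L_2(s) = -(357/16)s^3 + (3927/16)s^2 - (11067/16)s + 7497/16
  893·L_3(s) = (893/48)s^3 - (2679/16)s^2 + (20539/48)s - 4465/16
Adding term by term: 2s^3 + 4s^2 + 2s - 3

h(s) = 2s^3 + 4s^2 + 2s - 3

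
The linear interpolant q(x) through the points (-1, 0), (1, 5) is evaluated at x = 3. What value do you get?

L_0(3) = (2)/[(-2)] = -1
L_1(3) = (4)/[(2)] = 2
Sum: 0 + 5·(2) = 10

10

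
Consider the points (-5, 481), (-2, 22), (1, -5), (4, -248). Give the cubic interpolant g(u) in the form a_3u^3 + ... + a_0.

Newton's divided differences:
g[-5,-2] = (22 - 481) / (-2 - (-5)) = -153
g[-2,1] = (-5 - 22) / (1 - (-2)) = -9
g[1,4] = (-248 - (-5)) / (4 - 1) = -81
g[-5,-2,1] = (-9 - (-153)) / (1 - (-5)) = 24
g[-2,1,4] = (-81 - (-9)) / (4 - (-2)) = -12
g[-5,-2,1,4] = (-12 - 24) / (4 - (-5)) = -4
g(u) = 481 + (-153)·(u + 5) + 24·(u + 5)(u + 2) + (-4)·(u + 5)(u + 2)(u - 1)
Expanding: g(u) = -4u^3 + 3u - 4

g(u) = -4u^3 + 3u - 4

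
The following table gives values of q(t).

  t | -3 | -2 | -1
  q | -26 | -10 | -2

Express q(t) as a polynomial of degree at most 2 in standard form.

L_0(t) = (t + 2)(t + 1) / [2] = (1/2)t^2 + (3/2)t + 1
L_1(t) = (t + 3)(t + 1) / [-1] = -t^2 - 4t - 3
L_2(t) = (t + 3)(t + 2) / [2] = (1/2)t^2 + (5/2)t + 3
q(t) = (-26)·L_0 + (-10)·L_1 + (-2)·L_2
  (-26)·L_0(t) = -13t^2 - 39t - 26
  (-10)·L_1(t) = 10t^2 + 40t + 30
  (-2)·L_2(t) = -t^2 - 5t - 6
Adding term by term: -4t^2 - 4t - 2

q(t) = -4t^2 - 4t - 2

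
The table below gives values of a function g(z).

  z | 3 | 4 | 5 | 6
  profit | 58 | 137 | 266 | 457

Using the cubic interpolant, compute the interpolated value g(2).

L_0(2) = (-2)·(-3)·(-4)/[(-1)·(-2)·(-3)] = 4
L_1(2) = (-1)·(-3)·(-4)/[(1)·(-1)·(-2)] = -6
L_2(2) = (-1)·(-2)·(-4)/[(2)·(1)·(-1)] = 4
L_3(2) = (-1)·(-2)·(-3)/[(3)·(2)·(1)] = -1
Sum: 58·(4) + 137·(-6) + 266·(4) + 457·(-1) = 17

17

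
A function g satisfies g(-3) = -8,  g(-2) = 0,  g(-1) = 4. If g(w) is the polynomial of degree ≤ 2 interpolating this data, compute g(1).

L_0(1) = (3)·(2)/[(-1)·(-2)] = 3
L_1(1) = (4)·(2)/[(1)·(-1)] = -8
L_2(1) = (4)·(3)/[(2)·(1)] = 6
Sum: (-8)·(3) + 0 + 4·(6) = 0

0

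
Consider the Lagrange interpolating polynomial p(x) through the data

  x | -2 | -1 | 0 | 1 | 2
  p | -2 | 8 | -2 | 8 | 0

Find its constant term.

Build the Lagrange basis polynomials:
L_0(x) = (x + 1)x(x - 1)(x - 2) / [24] = (1/24)x^4 - (1/12)x^3 - (1/24)x^2 + (1/12)x
L_1(x) = (x + 2)x(x - 1)(x - 2) / [-6] = -(1/6)x^4 + (1/6)x^3 + (2/3)x^2 - (2/3)x
L_2(x) = (x + 2)(x + 1)(x - 1)(x - 2) / [4] = (1/4)x^4 - (5/4)x^2 + 1
L_3(x) = (x + 2)(x + 1)x(x - 2) / [-6] = -(1/6)x^4 - (1/6)x^3 + (2/3)x^2 + (2/3)x
L_4(x) = (x + 2)(x + 1)x(x - 1) / [24] = (1/24)x^4 + (1/12)x^3 - (1/24)x^2 - (1/12)x
p(x) = (-2)·L_0 + 8·L_1 + (-2)·L_2 + 8·L_3 + 0·L_4
Only the constant term is needed; take it from each L_i and combine:
(-2)·(0) + 8·(0) + (-2)·(1) + 8·(0) + 0·(0) = -2

-2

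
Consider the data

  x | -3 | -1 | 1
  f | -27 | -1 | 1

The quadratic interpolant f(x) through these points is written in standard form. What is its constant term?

3

L_0(x) = (x + 1)(x - 1) / [8] = (1/8)x^2 - 1/8
L_1(x) = (x + 3)(x - 1) / [-4] = -(1/4)x^2 - (1/2)x + 3/4
L_2(x) = (x + 3)(x + 1) / [8] = (1/8)x^2 + (1/2)x + 3/8
f(x) = (-27)·L_0 + (-1)·L_1 + 1·L_2
Only the constant term is needed; take it from each L_i and combine:
(-27)·(-1/8) + (-1)·(3/4) + 1·(3/8) = 3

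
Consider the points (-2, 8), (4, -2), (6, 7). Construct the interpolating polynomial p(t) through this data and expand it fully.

p(t) = (37/48)t^2 - (77/24)t - 3/2

Newton's divided differences:
p[-2,4] = (-2 - 8) / (4 - (-2)) = -5/3
p[4,6] = (7 - (-2)) / (6 - 4) = 9/2
p[-2,4,6] = (9/2 - (-5/3)) / (6 - (-2)) = 37/48
p(t) = 8 + (-5/3)·(t + 2) + (37/48)·(t + 2)(t - 4)
Expanding: p(t) = (37/48)t^2 - (77/24)t - 3/2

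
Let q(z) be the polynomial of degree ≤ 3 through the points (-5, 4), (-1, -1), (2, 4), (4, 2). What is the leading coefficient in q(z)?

The leading coefficient equals the top divided difference q[-5,-1,2,4].
q[-5,-1] = (-1 - 4) / (-1 - (-5)) = -5/4
q[-1,2] = (4 - (-1)) / (2 - (-1)) = 5/3
q[2,4] = (2 - 4) / (4 - 2) = -1
q[-5,-1,2] = (5/3 - (-5/4)) / (2 - (-5)) = 5/12
q[-1,2,4] = (-1 - 5/3) / (4 - (-1)) = -8/15
q[-5,-1,2,4] = (-8/15 - 5/12) / (4 - (-5)) = -19/180

-19/180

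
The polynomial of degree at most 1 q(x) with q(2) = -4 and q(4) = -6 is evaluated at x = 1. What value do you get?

L_0(1) = (-3)/[(-2)] = 3/2
L_1(1) = (-1)/[(2)] = -1/2
Sum: (-4)·(3/2) + (-6)·(-1/2) = -3

-3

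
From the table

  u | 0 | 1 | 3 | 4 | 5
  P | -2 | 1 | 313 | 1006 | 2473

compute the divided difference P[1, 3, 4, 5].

52

P[1,3] = (313 - 1) / (3 - 1) = 156
P[3,4] = (1006 - 313) / (4 - 3) = 693
P[4,5] = (2473 - 1006) / (5 - 4) = 1467
P[1,3,4] = (693 - 156) / (4 - 1) = 179
P[3,4,5] = (1467 - 693) / (5 - 3) = 387
P[1,3,4,5] = (387 - 179) / (5 - 1) = 52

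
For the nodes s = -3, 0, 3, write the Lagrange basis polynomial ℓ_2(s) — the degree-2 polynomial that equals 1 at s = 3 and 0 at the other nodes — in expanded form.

ℓ_2(s) = (1/18)s^2 + (1/6)s

ℓ_2(s) = (s + 3)s / [(6)·(3)]
       = (s^2 + 3s) / (18)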